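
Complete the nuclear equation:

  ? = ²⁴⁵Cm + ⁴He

Cf-249

Conserve mass number: A = 245 + 4, so A = 249.
Conserve atomic number: Z = 96 + 2, so Z = 98.
Z = 98 is californium, so the species is ²⁴⁹Cf.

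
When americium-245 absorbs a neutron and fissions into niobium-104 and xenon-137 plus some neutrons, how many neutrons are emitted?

5

Conserve mass number: 246 = 104 + 137 + k, so k = 246 − 241 = 5.
Check atomic number: 95 = 41 + 54 + 0 = 95. ✓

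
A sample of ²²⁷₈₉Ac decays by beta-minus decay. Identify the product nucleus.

Th-227

Beta-minus decay: mass number changes by +0, atomic number by +1.
A: 227 = 227; Z: 89 + 1 = 90.
Z = 90 is thorium, so the daughter is ²²⁷₉₀Th.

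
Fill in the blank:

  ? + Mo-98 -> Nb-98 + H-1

Conserve mass number: A + 98 = 98 + 1, so A = 1.
Conserve atomic number: Z + 42 = 41 + 1, so Z = 0.
A = 1 and Z = 0 is n — a neutron.

neutron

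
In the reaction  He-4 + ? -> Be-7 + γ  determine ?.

Conserve mass number: 4 + A = 7 + 0, so A = 3.
Conserve atomic number: 2 + Z = 4 + 0, so Z = 2.
Z = 2 is helium, so the species is He-3.

He-3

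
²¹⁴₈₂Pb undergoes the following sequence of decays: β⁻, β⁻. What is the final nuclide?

Start: (A, Z) = (214, 82).
After β⁻: (214, 83).
After β⁻: (214, 84).
Z = 84 is polonium.

Po-214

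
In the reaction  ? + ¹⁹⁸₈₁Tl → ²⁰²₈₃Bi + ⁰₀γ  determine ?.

alpha particle

Conserve mass number: A + 198 = 202 + 0, so A = 4.
Conserve atomic number: Z + 81 = 83 + 0, so Z = 2.
A = 4 and Z = 2 is ⁴₂He — an alpha particle.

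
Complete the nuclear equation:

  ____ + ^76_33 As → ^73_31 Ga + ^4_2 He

neutron

Conserve mass number: A + 76 = 73 + 4, so A = 1.
Conserve atomic number: Z + 33 = 31 + 2, so Z = 0.
A = 1 and Z = 0 is ^1_0 n — a neutron.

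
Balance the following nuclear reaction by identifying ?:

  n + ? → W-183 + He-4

Conserve mass number: 1 + A = 183 + 4, so A = 186.
Conserve atomic number: 0 + Z = 74 + 2, so Z = 76.
Z = 76 is osmium, so the species is Os-186.

Os-186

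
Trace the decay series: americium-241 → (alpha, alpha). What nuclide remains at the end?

Pa-233

Start: (A, Z) = (241, 95).
After α: (237, 93).
After α: (233, 91).
Z = 91 is protactinium.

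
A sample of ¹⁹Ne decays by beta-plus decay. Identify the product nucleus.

F-19

Beta-plus decay: mass number changes by +0, atomic number by -1.
A: 19 = 19; Z: 10 − 1 = 9.
Z = 9 is fluorine, so the daughter is ¹⁹F.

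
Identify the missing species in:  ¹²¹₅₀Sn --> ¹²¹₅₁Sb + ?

Conserve mass number: 121 = 121 + A, so A = 0.
Conserve atomic number: 50 = 51 + Z, so Z = -1.
A = 0 and Z = -1 is ⁰₋₁e — a beta-minus particle.

beta-minus particle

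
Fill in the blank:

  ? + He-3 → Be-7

alpha particle

Conserve mass number: A + 3 = 7, so A = 4.
Conserve atomic number: Z + 2 = 4, so Z = 2.
A = 4 and Z = 2 is He-4 — an alpha particle.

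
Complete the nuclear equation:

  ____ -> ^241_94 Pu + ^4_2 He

Conserve mass number: A = 241 + 4, so A = 245.
Conserve atomic number: Z = 94 + 2, so Z = 96.
Z = 96 is curium, so the species is ^245_96 Cm.

Cm-245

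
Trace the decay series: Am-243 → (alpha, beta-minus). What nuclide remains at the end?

Pu-239

Start: (A, Z) = (243, 95).
After α: (239, 93).
After β⁻: (239, 94).
Z = 94 is plutonium.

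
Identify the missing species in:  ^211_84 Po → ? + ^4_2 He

Conserve mass number: 211 = A + 4, so A = 207.
Conserve atomic number: 84 = Z + 2, so Z = 82.
Z = 82 is lead, so the species is ^207_82 Pb.

Pb-207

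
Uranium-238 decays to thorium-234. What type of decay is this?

ΔA = 234 − 238 = -4; ΔZ = 90 − 92 = -2.
A drops by 4 and Z drops by 2 — the signature of alpha emission.

alpha decay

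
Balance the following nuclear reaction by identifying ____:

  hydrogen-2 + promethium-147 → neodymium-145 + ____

Conserve mass number: 2 + 147 = 145 + A, so A = 4.
Conserve atomic number: 1 + 61 = 60 + Z, so Z = 2.
A = 4 and Z = 2 is helium-4 — an alpha particle.

alpha particle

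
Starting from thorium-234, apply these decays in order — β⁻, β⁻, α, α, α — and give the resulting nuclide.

Rn-222

Start: (A, Z) = (234, 90).
After β⁻: (234, 91).
After β⁻: (234, 92).
After α: (230, 90).
After α: (226, 88).
After α: (222, 86).
Z = 86 is radon.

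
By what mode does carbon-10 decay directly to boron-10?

beta-plus decay or electron capture

ΔA = 10 − 10 = 0; ΔZ = 5 − 6 = -1.
A is unchanged and Z drops by 1 — a proton has become a neutron (β⁺ emission or electron capture).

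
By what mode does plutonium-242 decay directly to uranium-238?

alpha decay

ΔA = 238 − 242 = -4; ΔZ = 92 − 94 = -2.
A drops by 4 and Z drops by 2 — the signature of alpha emission.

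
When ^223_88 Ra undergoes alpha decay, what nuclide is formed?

Rn-219

Alpha decay: mass number changes by -4, atomic number by -2.
A: 223 − 4 = 219; Z: 88 − 2 = 86.
Z = 86 is radon, so the daughter is ^219_86 Rn.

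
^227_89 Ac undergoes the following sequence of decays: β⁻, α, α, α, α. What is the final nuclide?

Pb-211

Start: (A, Z) = (227, 89).
After β⁻: (227, 90).
After α: (223, 88).
After α: (219, 86).
After α: (215, 84).
After α: (211, 82).
Z = 82 is lead.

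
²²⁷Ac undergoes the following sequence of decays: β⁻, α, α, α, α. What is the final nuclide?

Pb-211

Start: (A, Z) = (227, 89).
After β⁻: (227, 90).
After α: (223, 88).
After α: (219, 86).
After α: (215, 84).
After α: (211, 82).
Z = 82 is lead.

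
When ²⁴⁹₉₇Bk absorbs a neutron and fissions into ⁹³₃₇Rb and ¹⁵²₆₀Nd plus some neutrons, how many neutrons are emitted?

Conserve mass number: 250 = 93 + 152 + k, so k = 250 − 245 = 5.
Check atomic number: 97 = 37 + 60 + 0 = 97. ✓

5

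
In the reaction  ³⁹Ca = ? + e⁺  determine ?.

K-39

Conserve mass number: 39 = A + 0, so A = 39.
Conserve atomic number: 20 = Z + 1, so Z = 19.
Z = 19 is potassium, so the species is ³⁹K.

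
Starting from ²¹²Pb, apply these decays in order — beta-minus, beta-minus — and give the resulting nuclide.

Start: (A, Z) = (212, 82).
After β⁻: (212, 83).
After β⁻: (212, 84).
Z = 84 is polonium.

Po-212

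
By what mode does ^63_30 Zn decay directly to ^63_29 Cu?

ΔA = 63 − 63 = 0; ΔZ = 29 − 30 = -1.
A is unchanged and Z drops by 1 — a proton has become a neutron (β⁺ emission or electron capture).

beta-plus decay or electron capture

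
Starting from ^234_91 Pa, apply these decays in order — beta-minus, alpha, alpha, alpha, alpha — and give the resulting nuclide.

Po-218

Start: (A, Z) = (234, 91).
After β⁻: (234, 92).
After α: (230, 90).
After α: (226, 88).
After α: (222, 86).
After α: (218, 84).
Z = 84 is polonium.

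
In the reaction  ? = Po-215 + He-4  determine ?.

Rn-219

Conserve mass number: A = 215 + 4, so A = 219.
Conserve atomic number: Z = 84 + 2, so Z = 86.
Z = 86 is radon, so the species is Rn-219.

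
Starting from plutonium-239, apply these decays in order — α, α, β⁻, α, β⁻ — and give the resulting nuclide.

Th-227

Start: (A, Z) = (239, 94).
After α: (235, 92).
After α: (231, 90).
After β⁻: (231, 91).
After α: (227, 89).
After β⁻: (227, 90).
Z = 90 is thorium.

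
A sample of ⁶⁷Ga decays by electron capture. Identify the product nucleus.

Zn-67

Electron capture: mass number changes by +0, atomic number by -1.
A: 67 = 67; Z: 31 − 1 = 30.
Z = 30 is zinc, so the daughter is ⁶⁷Zn.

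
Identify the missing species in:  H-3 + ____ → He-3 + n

Conserve mass number: 3 + A = 3 + 1, so A = 1.
Conserve atomic number: 1 + Z = 2 + 0, so Z = 1.
A = 1 and Z = 1 is H-1 — a proton.

proton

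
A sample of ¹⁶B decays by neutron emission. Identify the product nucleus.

B-15

Neutron emission: mass number changes by -1, atomic number by +0.
A: 16 − 1 = 15; Z: 5 = 5.
Z = 5 is boron, so the daughter is ¹⁵B.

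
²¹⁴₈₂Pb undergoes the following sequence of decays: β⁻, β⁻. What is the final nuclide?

Po-214

Start: (A, Z) = (214, 82).
After β⁻: (214, 83).
After β⁻: (214, 84).
Z = 84 is polonium.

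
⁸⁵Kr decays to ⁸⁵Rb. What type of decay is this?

ΔA = 85 − 85 = 0; ΔZ = 37 − 36 = +1.
A is unchanged and Z rises by 1 — a neutron has become a proton (β⁻ decay).

beta-minus decay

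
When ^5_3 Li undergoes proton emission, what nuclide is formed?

Proton emission: mass number changes by -1, atomic number by -1.
A: 5 − 1 = 4; Z: 3 − 1 = 2.
Z = 2 is helium, so the daughter is ^4_2 He.

He-4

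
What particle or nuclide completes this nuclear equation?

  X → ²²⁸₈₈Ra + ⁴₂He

Conserve mass number: A = 228 + 4, so A = 232.
Conserve atomic number: Z = 88 + 2, so Z = 90.
Z = 90 is thorium, so the species is ²³²₉₀Th.

Th-232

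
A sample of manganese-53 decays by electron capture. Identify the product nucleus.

Electron capture: mass number changes by +0, atomic number by -1.
A: 53 = 53; Z: 25 − 1 = 24.
Z = 24 is chromium, so the daughter is chromium-53.

Cr-53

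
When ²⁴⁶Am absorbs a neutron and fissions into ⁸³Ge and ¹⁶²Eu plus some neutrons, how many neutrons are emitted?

2

Conserve mass number: 247 = 83 + 162 + k, so k = 247 − 245 = 2.
Check atomic number: 95 = 32 + 63 + 0 = 95. ✓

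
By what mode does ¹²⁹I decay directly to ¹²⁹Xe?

ΔA = 129 − 129 = 0; ΔZ = 54 − 53 = +1.
A is unchanged and Z rises by 1 — a neutron has become a proton (β⁻ decay).

beta-minus decay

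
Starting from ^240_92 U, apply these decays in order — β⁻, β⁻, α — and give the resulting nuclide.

Start: (A, Z) = (240, 92).
After β⁻: (240, 93).
After β⁻: (240, 94).
After α: (236, 92).
Z = 92 is uranium.

U-236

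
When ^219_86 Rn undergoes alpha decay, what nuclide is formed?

Alpha decay: mass number changes by -4, atomic number by -2.
A: 219 − 4 = 215; Z: 86 − 2 = 84.
Z = 84 is polonium, so the daughter is ^215_84 Po.

Po-215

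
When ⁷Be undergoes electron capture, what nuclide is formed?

Li-7

Electron capture: mass number changes by +0, atomic number by -1.
A: 7 = 7; Z: 4 − 1 = 3.
Z = 3 is lithium, so the daughter is ⁷Li.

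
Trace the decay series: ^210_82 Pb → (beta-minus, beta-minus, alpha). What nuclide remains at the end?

Pb-206

Start: (A, Z) = (210, 82).
After β⁻: (210, 83).
After β⁻: (210, 84).
After α: (206, 82).
Z = 82 is lead.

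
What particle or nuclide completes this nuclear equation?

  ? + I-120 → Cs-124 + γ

alpha particle

Conserve mass number: A + 120 = 124 + 0, so A = 4.
Conserve atomic number: Z + 53 = 55 + 0, so Z = 2.
A = 4 and Z = 2 is He-4 — an alpha particle.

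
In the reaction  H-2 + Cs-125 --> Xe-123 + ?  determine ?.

alpha particle

Conserve mass number: 2 + 125 = 123 + A, so A = 4.
Conserve atomic number: 1 + 55 = 54 + Z, so Z = 2.
A = 4 and Z = 2 is He-4 — an alpha particle.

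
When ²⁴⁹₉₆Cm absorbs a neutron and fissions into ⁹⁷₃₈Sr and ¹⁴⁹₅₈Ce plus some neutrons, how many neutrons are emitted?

4

Conserve mass number: 250 = 97 + 149 + k, so k = 250 − 246 = 4.
Check atomic number: 96 = 38 + 58 + 0 = 96. ✓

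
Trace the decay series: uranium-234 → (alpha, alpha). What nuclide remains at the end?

Start: (A, Z) = (234, 92).
After α: (230, 90).
After α: (226, 88).
Z = 88 is radium.

Ra-226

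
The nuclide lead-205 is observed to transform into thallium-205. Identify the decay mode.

beta-plus decay or electron capture

ΔA = 205 − 205 = 0; ΔZ = 81 − 82 = -1.
A is unchanged and Z drops by 1 — a proton has become a neutron (β⁺ emission or electron capture).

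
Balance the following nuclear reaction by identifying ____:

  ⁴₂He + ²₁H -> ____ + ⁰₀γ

Li-6

Conserve mass number: 4 + 2 = A + 0, so A = 6.
Conserve atomic number: 2 + 1 = Z + 0, so Z = 3.
Z = 3 is lithium, so the species is ⁶₃Li.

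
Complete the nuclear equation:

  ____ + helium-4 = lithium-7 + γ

Conserve mass number: A + 4 = 7 + 0, so A = 3.
Conserve atomic number: Z + 2 = 3 + 0, so Z = 1.
A = 3 and Z = 1 is hydrogen-3 — a triton.

triton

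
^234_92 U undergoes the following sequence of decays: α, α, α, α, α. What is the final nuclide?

Start: (A, Z) = (234, 92).
After α: (230, 90).
After α: (226, 88).
After α: (222, 86).
After α: (218, 84).
After α: (214, 82).
Z = 82 is lead.

Pb-214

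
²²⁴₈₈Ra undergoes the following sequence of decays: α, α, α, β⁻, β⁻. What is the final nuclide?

Start: (A, Z) = (224, 88).
After α: (220, 86).
After α: (216, 84).
After α: (212, 82).
After β⁻: (212, 83).
After β⁻: (212, 84).
Z = 84 is polonium.

Po-212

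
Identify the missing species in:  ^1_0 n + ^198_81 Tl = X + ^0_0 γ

Conserve mass number: 1 + 198 = A + 0, so A = 199.
Conserve atomic number: 0 + 81 = Z + 0, so Z = 81.
Z = 81 is thallium, so the species is ^199_81 Tl.

Tl-199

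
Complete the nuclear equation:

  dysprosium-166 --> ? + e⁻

Conserve mass number: 166 = A + 0, so A = 166.
Conserve atomic number: 66 = Z − 1, so Z = 67.
Z = 67 is holmium, so the species is holmium-166.

Ho-166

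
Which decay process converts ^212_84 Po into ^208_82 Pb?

ΔA = 208 − 212 = -4; ΔZ = 82 − 84 = -2.
A drops by 4 and Z drops by 2 — the signature of alpha emission.

alpha decay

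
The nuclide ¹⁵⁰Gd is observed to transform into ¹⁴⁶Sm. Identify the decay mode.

alpha decay

ΔA = 146 − 150 = -4; ΔZ = 62 − 64 = -2.
A drops by 4 and Z drops by 2 — the signature of alpha emission.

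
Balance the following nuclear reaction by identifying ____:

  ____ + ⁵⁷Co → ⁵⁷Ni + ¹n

Conserve mass number: A + 57 = 57 + 1, so A = 1.
Conserve atomic number: Z + 27 = 28 + 0, so Z = 1.
A = 1 and Z = 1 is ¹H — a proton.

proton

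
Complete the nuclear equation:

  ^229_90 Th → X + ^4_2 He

Conserve mass number: 229 = A + 4, so A = 225.
Conserve atomic number: 90 = Z + 2, so Z = 88.
Z = 88 is radium, so the species is ^225_88 Ra.

Ra-225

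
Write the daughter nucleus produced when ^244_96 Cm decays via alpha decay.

Pu-240

Alpha decay: mass number changes by -4, atomic number by -2.
A: 244 − 4 = 240; Z: 96 − 2 = 94.
Z = 94 is plutonium, so the daughter is ^240_94 Pu.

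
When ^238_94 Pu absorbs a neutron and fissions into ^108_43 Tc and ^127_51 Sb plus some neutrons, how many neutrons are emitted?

Conserve mass number: 239 = 108 + 127 + k, so k = 239 − 235 = 4.
Check atomic number: 94 = 43 + 51 + 0 = 94. ✓

4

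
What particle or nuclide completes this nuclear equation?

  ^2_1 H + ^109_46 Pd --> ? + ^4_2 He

Rh-107

Conserve mass number: 2 + 109 = A + 4, so A = 107.
Conserve atomic number: 1 + 46 = Z + 2, so Z = 45.
Z = 45 is rhodium, so the species is ^107_45 Rh.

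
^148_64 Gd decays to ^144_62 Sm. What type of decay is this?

ΔA = 144 − 148 = -4; ΔZ = 62 − 64 = -2.
A drops by 4 and Z drops by 2 — the signature of alpha emission.

alpha decay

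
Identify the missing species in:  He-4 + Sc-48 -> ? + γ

V-52

Conserve mass number: 4 + 48 = A + 0, so A = 52.
Conserve atomic number: 2 + 21 = Z + 0, so Z = 23.
Z = 23 is vanadium, so the species is V-52.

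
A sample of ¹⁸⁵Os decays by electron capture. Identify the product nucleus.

Electron capture: mass number changes by +0, atomic number by -1.
A: 185 = 185; Z: 76 − 1 = 75.
Z = 75 is rhenium, so the daughter is ¹⁸⁵Re.

Re-185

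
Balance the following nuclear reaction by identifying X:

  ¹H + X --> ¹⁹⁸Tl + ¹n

Conserve mass number: 1 + A = 198 + 1, so A = 198.
Conserve atomic number: 1 + Z = 81 + 0, so Z = 80.
Z = 80 is mercury, so the species is ¹⁹⁸Hg.

Hg-198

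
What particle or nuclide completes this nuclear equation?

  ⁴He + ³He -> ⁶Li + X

proton

Conserve mass number: 4 + 3 = 6 + A, so A = 1.
Conserve atomic number: 2 + 2 = 3 + Z, so Z = 1.
A = 1 and Z = 1 is ¹H — a proton.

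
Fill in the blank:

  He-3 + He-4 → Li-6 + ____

Conserve mass number: 3 + 4 = 6 + A, so A = 1.
Conserve atomic number: 2 + 2 = 3 + Z, so Z = 1.
A = 1 and Z = 1 is H-1 — a proton.

proton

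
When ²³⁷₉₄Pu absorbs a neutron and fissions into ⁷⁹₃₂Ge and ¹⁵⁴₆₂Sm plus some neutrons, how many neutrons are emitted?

5

Conserve mass number: 238 = 79 + 154 + k, so k = 238 − 233 = 5.
Check atomic number: 94 = 32 + 62 + 0 = 94. ✓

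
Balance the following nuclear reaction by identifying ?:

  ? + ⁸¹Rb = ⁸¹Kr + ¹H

Conserve mass number: A + 81 = 81 + 1, so A = 1.
Conserve atomic number: Z + 37 = 36 + 1, so Z = 0.
A = 1 and Z = 0 is ¹n — a neutron.

neutron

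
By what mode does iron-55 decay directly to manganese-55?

ΔA = 55 − 55 = 0; ΔZ = 25 − 26 = -1.
A is unchanged and Z drops by 1 — a proton has become a neutron (β⁺ emission or electron capture).

beta-plus decay or electron capture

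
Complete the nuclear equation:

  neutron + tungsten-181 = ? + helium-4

Hf-178

Conserve mass number: 1 + 181 = A + 4, so A = 178.
Conserve atomic number: 0 + 74 = Z + 2, so Z = 72.
Z = 72 is hafnium, so the species is hafnium-178.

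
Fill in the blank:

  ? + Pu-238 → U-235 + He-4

neutron

Conserve mass number: A + 238 = 235 + 4, so A = 1.
Conserve atomic number: Z + 94 = 92 + 2, so Z = 0.
A = 1 and Z = 0 is n — a neutron.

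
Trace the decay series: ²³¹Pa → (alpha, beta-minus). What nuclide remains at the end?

Start: (A, Z) = (231, 91).
After α: (227, 89).
After β⁻: (227, 90).
Z = 90 is thorium.

Th-227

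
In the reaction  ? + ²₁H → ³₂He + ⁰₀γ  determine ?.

proton

Conserve mass number: A + 2 = 3 + 0, so A = 1.
Conserve atomic number: Z + 1 = 2 + 0, so Z = 1.
A = 1 and Z = 1 is ¹₁H — a proton.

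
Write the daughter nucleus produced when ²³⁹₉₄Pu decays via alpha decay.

U-235

Alpha decay: mass number changes by -4, atomic number by -2.
A: 239 − 4 = 235; Z: 94 − 2 = 92.
Z = 92 is uranium, so the daughter is ²³⁵₉₂U.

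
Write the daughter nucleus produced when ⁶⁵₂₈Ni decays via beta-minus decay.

Cu-65

Beta-minus decay: mass number changes by +0, atomic number by +1.
A: 65 = 65; Z: 28 + 1 = 29.
Z = 29 is copper, so the daughter is ⁶⁵₂₉Cu.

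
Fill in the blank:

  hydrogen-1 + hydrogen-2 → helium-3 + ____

Conserve mass number: 1 + 2 = 3 + A, so A = 0.
Conserve atomic number: 1 + 1 = 2 + Z, so Z = 0.
A = 0 and Z = 0 is γ — a gamma ray.

gamma ray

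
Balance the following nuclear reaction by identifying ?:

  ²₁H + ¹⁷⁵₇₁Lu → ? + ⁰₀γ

Hf-177

Conserve mass number: 2 + 175 = A + 0, so A = 177.
Conserve atomic number: 1 + 71 = Z + 0, so Z = 72.
Z = 72 is hafnium, so the species is ¹⁷⁷₇₂Hf.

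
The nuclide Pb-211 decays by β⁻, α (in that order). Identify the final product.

Start: (A, Z) = (211, 82).
After β⁻: (211, 83).
After α: (207, 81).
Z = 81 is thallium.

Tl-207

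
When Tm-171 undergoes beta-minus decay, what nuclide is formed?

Beta-minus decay: mass number changes by +0, atomic number by +1.
A: 171 = 171; Z: 69 + 1 = 70.
Z = 70 is ytterbium, so the daughter is Yb-171.

Yb-171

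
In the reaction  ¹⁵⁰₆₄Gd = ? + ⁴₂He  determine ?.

Conserve mass number: 150 = A + 4, so A = 146.
Conserve atomic number: 64 = Z + 2, so Z = 62.
Z = 62 is samarium, so the species is ¹⁴⁶₆₂Sm.

Sm-146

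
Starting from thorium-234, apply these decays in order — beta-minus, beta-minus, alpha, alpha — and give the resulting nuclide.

Ra-226

Start: (A, Z) = (234, 90).
After β⁻: (234, 91).
After β⁻: (234, 92).
After α: (230, 90).
After α: (226, 88).
Z = 88 is radium.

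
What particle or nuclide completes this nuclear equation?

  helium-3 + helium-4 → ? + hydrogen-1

Li-6

Conserve mass number: 3 + 4 = A + 1, so A = 6.
Conserve atomic number: 2 + 2 = Z + 1, so Z = 3.
Z = 3 is lithium, so the species is lithium-6.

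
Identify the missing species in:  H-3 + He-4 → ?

Conserve mass number: 3 + 4 = A, so A = 7.
Conserve atomic number: 1 + 2 = Z, so Z = 3.
Z = 3 is lithium, so the species is Li-7.

Li-7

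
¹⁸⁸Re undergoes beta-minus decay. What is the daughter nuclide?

Beta-minus decay: mass number changes by +0, atomic number by +1.
A: 188 = 188; Z: 75 + 1 = 76.
Z = 76 is osmium, so the daughter is ¹⁸⁸Os.

Os-188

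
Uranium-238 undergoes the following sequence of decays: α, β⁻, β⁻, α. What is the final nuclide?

Th-230

Start: (A, Z) = (238, 92).
After α: (234, 90).
After β⁻: (234, 91).
After β⁻: (234, 92).
After α: (230, 90).
Z = 90 is thorium.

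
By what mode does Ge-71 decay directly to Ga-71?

beta-plus decay or electron capture

ΔA = 71 − 71 = 0; ΔZ = 31 − 32 = -1.
A is unchanged and Z drops by 1 — a proton has become a neutron (β⁺ emission or electron capture).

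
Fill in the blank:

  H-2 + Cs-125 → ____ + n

Ba-126

Conserve mass number: 2 + 125 = A + 1, so A = 126.
Conserve atomic number: 1 + 55 = Z + 0, so Z = 56.
Z = 56 is barium, so the species is Ba-126.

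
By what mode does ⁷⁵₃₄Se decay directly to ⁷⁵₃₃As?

ΔA = 75 − 75 = 0; ΔZ = 33 − 34 = -1.
A is unchanged and Z drops by 1 — a proton has become a neutron (β⁺ emission or electron capture).

beta-plus decay or electron capture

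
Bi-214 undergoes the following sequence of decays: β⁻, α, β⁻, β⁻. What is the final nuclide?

Po-210

Start: (A, Z) = (214, 83).
After β⁻: (214, 84).
After α: (210, 82).
After β⁻: (210, 83).
After β⁻: (210, 84).
Z = 84 is polonium.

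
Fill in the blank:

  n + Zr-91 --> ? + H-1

Conserve mass number: 1 + 91 = A + 1, so A = 91.
Conserve atomic number: 0 + 40 = Z + 1, so Z = 39.
Z = 39 is yttrium, so the species is Y-91.

Y-91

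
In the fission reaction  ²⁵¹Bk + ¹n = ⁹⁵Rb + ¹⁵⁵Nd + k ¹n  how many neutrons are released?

Conserve mass number: 252 = 95 + 155 + k, so k = 252 − 250 = 2.
Check atomic number: 97 = 37 + 60 + 0 = 97. ✓

2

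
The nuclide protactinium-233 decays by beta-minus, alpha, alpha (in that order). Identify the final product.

Ra-225

Start: (A, Z) = (233, 91).
After β⁻: (233, 92).
After α: (229, 90).
After α: (225, 88).
Z = 88 is radium.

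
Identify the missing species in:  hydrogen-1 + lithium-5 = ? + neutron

Conserve mass number: 1 + 5 = A + 1, so A = 5.
Conserve atomic number: 1 + 3 = Z + 0, so Z = 4.
Z = 4 is beryllium, so the species is beryllium-5.

Be-5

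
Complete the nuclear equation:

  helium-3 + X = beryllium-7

Conserve mass number: 3 + A = 7, so A = 4.
Conserve atomic number: 2 + Z = 4, so Z = 2.
A = 4 and Z = 2 is helium-4 — an alpha particle.

alpha particle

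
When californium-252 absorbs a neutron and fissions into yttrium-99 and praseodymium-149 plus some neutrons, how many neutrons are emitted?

5

Conserve mass number: 253 = 99 + 149 + k, so k = 253 − 248 = 5.
Check atomic number: 98 = 39 + 59 + 0 = 98. ✓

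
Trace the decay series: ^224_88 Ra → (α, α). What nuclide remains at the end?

Po-216

Start: (A, Z) = (224, 88).
After α: (220, 86).
After α: (216, 84).
Z = 84 is polonium.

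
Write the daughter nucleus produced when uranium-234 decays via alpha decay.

Alpha decay: mass number changes by -4, atomic number by -2.
A: 234 − 4 = 230; Z: 92 − 2 = 90.
Z = 90 is thorium, so the daughter is thorium-230.

Th-230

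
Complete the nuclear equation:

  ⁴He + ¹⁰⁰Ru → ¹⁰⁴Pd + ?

Conserve mass number: 4 + 100 = 104 + A, so A = 0.
Conserve atomic number: 2 + 44 = 46 + Z, so Z = 0.
A = 0 and Z = 0 is γ — a gamma ray.

gamma ray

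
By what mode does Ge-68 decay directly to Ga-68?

ΔA = 68 − 68 = 0; ΔZ = 31 − 32 = -1.
A is unchanged and Z drops by 1 — a proton has become a neutron (β⁺ emission or electron capture).

beta-plus decay or electron capture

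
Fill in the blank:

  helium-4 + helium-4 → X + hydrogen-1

Conserve mass number: 4 + 4 = A + 1, so A = 7.
Conserve atomic number: 2 + 2 = Z + 1, so Z = 3.
Z = 3 is lithium, so the species is lithium-7.

Li-7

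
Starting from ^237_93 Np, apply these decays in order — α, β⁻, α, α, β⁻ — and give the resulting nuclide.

Start: (A, Z) = (237, 93).
After α: (233, 91).
After β⁻: (233, 92).
After α: (229, 90).
After α: (225, 88).
After β⁻: (225, 89).
Z = 89 is actinium.

Ac-225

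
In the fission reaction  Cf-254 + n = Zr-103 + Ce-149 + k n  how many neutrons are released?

Conserve mass number: 255 = 103 + 149 + k, so k = 255 − 252 = 3.
Check atomic number: 98 = 40 + 58 + 0 = 98. ✓

3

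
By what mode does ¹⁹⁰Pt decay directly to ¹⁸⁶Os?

alpha decay

ΔA = 186 − 190 = -4; ΔZ = 76 − 78 = -2.
A drops by 4 and Z drops by 2 — the signature of alpha emission.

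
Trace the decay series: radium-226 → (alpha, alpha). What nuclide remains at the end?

Po-218

Start: (A, Z) = (226, 88).
After α: (222, 86).
After α: (218, 84).
Z = 84 is polonium.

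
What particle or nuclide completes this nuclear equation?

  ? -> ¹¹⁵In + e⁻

Cd-115

Conserve mass number: A = 115 + 0, so A = 115.
Conserve atomic number: Z = 49 − 1, so Z = 48.
Z = 48 is cadmium, so the species is ¹¹⁵Cd.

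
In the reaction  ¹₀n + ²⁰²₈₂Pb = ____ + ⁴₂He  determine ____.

Hg-199

Conserve mass number: 1 + 202 = A + 4, so A = 199.
Conserve atomic number: 0 + 82 = Z + 2, so Z = 80.
Z = 80 is mercury, so the species is ¹⁹⁹₈₀Hg.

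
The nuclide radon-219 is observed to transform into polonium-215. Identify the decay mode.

ΔA = 215 − 219 = -4; ΔZ = 84 − 86 = -2.
A drops by 4 and Z drops by 2 — the signature of alpha emission.

alpha decay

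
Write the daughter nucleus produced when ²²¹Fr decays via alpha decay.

Alpha decay: mass number changes by -4, atomic number by -2.
A: 221 − 4 = 217; Z: 87 − 2 = 85.
Z = 85 is astatine, so the daughter is ²¹⁷At.

At-217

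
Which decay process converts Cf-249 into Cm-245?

ΔA = 245 − 249 = -4; ΔZ = 96 − 98 = -2.
A drops by 4 and Z drops by 2 — the signature of alpha emission.

alpha decay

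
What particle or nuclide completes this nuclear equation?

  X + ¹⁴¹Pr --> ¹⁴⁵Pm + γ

alpha particle

Conserve mass number: A + 141 = 145 + 0, so A = 4.
Conserve atomic number: Z + 59 = 61 + 0, so Z = 2.
A = 4 and Z = 2 is ⁴He — an alpha particle.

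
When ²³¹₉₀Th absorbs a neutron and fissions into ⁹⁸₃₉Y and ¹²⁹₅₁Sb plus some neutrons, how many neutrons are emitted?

5

Conserve mass number: 232 = 98 + 129 + k, so k = 232 − 227 = 5.
Check atomic number: 90 = 39 + 51 + 0 = 90. ✓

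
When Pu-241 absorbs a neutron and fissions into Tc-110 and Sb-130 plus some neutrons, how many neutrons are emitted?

2

Conserve mass number: 242 = 110 + 130 + k, so k = 242 − 240 = 2.
Check atomic number: 94 = 43 + 51 + 0 = 94. ✓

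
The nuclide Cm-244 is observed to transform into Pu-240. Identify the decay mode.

ΔA = 240 − 244 = -4; ΔZ = 94 − 96 = -2.
A drops by 4 and Z drops by 2 — the signature of alpha emission.

alpha decay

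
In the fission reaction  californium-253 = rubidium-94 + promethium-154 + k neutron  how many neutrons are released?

5

Conserve mass number: 253 = 94 + 154 + k, so k = 253 − 248 = 5.
Check atomic number: 98 = 37 + 61 + 0 = 98. ✓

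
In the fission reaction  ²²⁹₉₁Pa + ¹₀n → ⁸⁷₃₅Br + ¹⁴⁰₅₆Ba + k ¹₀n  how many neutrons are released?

3

Conserve mass number: 230 = 87 + 140 + k, so k = 230 − 227 = 3.
Check atomic number: 91 = 35 + 56 + 0 = 91. ✓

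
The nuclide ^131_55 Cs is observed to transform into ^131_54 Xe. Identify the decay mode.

ΔA = 131 − 131 = 0; ΔZ = 54 − 55 = -1.
A is unchanged and Z drops by 1 — a proton has become a neutron (β⁺ emission or electron capture).

beta-plus decay or electron capture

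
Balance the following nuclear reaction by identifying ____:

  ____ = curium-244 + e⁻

Conserve mass number: A = 244 + 0, so A = 244.
Conserve atomic number: Z = 96 − 1, so Z = 95.
Z = 95 is americium, so the species is americium-244.

Am-244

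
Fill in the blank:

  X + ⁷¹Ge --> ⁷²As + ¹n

deuteron

Conserve mass number: A + 71 = 72 + 1, so A = 2.
Conserve atomic number: Z + 32 = 33 + 0, so Z = 1.
A = 2 and Z = 1 is ²H — a deuteron.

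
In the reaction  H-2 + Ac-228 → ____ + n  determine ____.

Th-229

Conserve mass number: 2 + 228 = A + 1, so A = 229.
Conserve atomic number: 1 + 89 = Z + 0, so Z = 90.
Z = 90 is thorium, so the species is Th-229.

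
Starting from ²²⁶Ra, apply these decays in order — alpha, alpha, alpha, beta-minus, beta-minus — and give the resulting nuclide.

Po-214

Start: (A, Z) = (226, 88).
After α: (222, 86).
After α: (218, 84).
After α: (214, 82).
After β⁻: (214, 83).
After β⁻: (214, 84).
Z = 84 is polonium.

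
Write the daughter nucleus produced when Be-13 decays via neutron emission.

Be-12

Neutron emission: mass number changes by -1, atomic number by +0.
A: 13 − 1 = 12; Z: 4 = 4.
Z = 4 is beryllium, so the daughter is Be-12.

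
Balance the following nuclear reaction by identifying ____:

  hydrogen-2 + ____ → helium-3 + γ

proton

Conserve mass number: 2 + A = 3 + 0, so A = 1.
Conserve atomic number: 1 + Z = 2 + 0, so Z = 1.
A = 1 and Z = 1 is hydrogen-1 — a proton.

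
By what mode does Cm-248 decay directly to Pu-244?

ΔA = 244 − 248 = -4; ΔZ = 94 − 96 = -2.
A drops by 4 and Z drops by 2 — the signature of alpha emission.

alpha decay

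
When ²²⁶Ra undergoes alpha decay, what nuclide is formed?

Alpha decay: mass number changes by -4, atomic number by -2.
A: 226 − 4 = 222; Z: 88 − 2 = 86.
Z = 86 is radon, so the daughter is ²²²Rn.

Rn-222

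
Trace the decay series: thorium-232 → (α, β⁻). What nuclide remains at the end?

Start: (A, Z) = (232, 90).
After α: (228, 88).
After β⁻: (228, 89).
Z = 89 is actinium.

Ac-228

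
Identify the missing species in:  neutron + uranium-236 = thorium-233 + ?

alpha particle

Conserve mass number: 1 + 236 = 233 + A, so A = 4.
Conserve atomic number: 0 + 92 = 90 + Z, so Z = 2.
A = 4 and Z = 2 is helium-4 — an alpha particle.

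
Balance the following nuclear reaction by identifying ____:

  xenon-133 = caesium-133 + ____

beta-minus particle

Conserve mass number: 133 = 133 + A, so A = 0.
Conserve atomic number: 54 = 55 + Z, so Z = -1.
A = 0 and Z = -1 is e⁻ — a beta-minus particle.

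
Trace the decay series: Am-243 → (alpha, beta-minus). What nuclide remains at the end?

Start: (A, Z) = (243, 95).
After α: (239, 93).
After β⁻: (239, 94).
Z = 94 is plutonium.

Pu-239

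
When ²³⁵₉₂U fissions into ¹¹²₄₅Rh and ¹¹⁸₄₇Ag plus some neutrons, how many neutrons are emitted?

5

Conserve mass number: 235 = 112 + 118 + k, so k = 235 − 230 = 5.
Check atomic number: 92 = 45 + 47 + 0 = 92. ✓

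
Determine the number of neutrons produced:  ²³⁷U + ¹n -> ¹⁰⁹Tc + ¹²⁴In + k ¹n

Conserve mass number: 238 = 109 + 124 + k, so k = 238 − 233 = 5.
Check atomic number: 92 = 43 + 49 + 0 = 92. ✓

5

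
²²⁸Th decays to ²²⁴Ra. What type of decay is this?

ΔA = 224 − 228 = -4; ΔZ = 88 − 90 = -2.
A drops by 4 and Z drops by 2 — the signature of alpha emission.

alpha decay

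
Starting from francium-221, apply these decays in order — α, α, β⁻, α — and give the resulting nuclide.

Start: (A, Z) = (221, 87).
After α: (217, 85).
After α: (213, 83).
After β⁻: (213, 84).
After α: (209, 82).
Z = 82 is lead.

Pb-209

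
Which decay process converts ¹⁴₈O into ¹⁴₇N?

ΔA = 14 − 14 = 0; ΔZ = 7 − 8 = -1.
A is unchanged and Z drops by 1 — a proton has become a neutron (β⁺ emission or electron capture).

beta-plus decay or electron capture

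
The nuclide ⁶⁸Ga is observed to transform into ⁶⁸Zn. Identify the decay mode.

beta-plus decay or electron capture

ΔA = 68 − 68 = 0; ΔZ = 30 − 31 = -1.
A is unchanged and Z drops by 1 — a proton has become a neutron (β⁺ emission or electron capture).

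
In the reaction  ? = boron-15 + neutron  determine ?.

Conserve mass number: A = 15 + 1, so A = 16.
Conserve atomic number: Z = 5 + 0, so Z = 5.
Z = 5 is boron, so the species is boron-16.

B-16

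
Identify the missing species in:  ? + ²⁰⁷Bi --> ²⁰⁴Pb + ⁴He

proton

Conserve mass number: A + 207 = 204 + 4, so A = 1.
Conserve atomic number: Z + 83 = 82 + 2, so Z = 1.
A = 1 and Z = 1 is ¹H — a proton.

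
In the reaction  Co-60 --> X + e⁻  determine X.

Ni-60

Conserve mass number: 60 = A + 0, so A = 60.
Conserve atomic number: 27 = Z − 1, so Z = 28.
Z = 28 is nickel, so the species is Ni-60.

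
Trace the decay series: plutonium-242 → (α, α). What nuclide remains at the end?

Th-234

Start: (A, Z) = (242, 94).
After α: (238, 92).
After α: (234, 90).
Z = 90 is thorium.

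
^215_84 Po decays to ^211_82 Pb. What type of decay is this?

alpha decay

ΔA = 211 − 215 = -4; ΔZ = 82 − 84 = -2.
A drops by 4 and Z drops by 2 — the signature of alpha emission.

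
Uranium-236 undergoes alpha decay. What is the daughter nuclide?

Alpha decay: mass number changes by -4, atomic number by -2.
A: 236 − 4 = 232; Z: 92 − 2 = 90.
Z = 90 is thorium, so the daughter is thorium-232.

Th-232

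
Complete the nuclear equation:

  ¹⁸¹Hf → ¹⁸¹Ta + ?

beta-minus particle

Conserve mass number: 181 = 181 + A, so A = 0.
Conserve atomic number: 72 = 73 + Z, so Z = -1.
A = 0 and Z = -1 is e⁻ — a beta-minus particle.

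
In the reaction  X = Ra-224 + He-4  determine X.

Conserve mass number: A = 224 + 4, so A = 228.
Conserve atomic number: Z = 88 + 2, so Z = 90.
Z = 90 is thorium, so the species is Th-228.

Th-228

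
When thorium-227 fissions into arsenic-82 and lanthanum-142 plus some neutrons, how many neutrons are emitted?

Conserve mass number: 227 = 82 + 142 + k, so k = 227 − 224 = 3.
Check atomic number: 90 = 33 + 57 + 0 = 90. ✓

3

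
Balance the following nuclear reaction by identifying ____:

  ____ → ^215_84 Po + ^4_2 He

Conserve mass number: A = 215 + 4, so A = 219.
Conserve atomic number: Z = 84 + 2, so Z = 86.
Z = 86 is radon, so the species is ^219_86 Rn.

Rn-219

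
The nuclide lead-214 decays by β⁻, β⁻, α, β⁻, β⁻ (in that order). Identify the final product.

Po-210

Start: (A, Z) = (214, 82).
After β⁻: (214, 83).
After β⁻: (214, 84).
After α: (210, 82).
After β⁻: (210, 83).
After β⁻: (210, 84).
Z = 84 is polonium.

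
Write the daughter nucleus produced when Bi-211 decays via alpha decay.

Tl-207

Alpha decay: mass number changes by -4, atomic number by -2.
A: 211 − 4 = 207; Z: 83 − 2 = 81.
Z = 81 is thallium, so the daughter is Tl-207.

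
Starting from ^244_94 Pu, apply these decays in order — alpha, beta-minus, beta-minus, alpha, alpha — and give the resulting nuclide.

Start: (A, Z) = (244, 94).
After α: (240, 92).
After β⁻: (240, 93).
After β⁻: (240, 94).
After α: (236, 92).
After α: (232, 90).
Z = 90 is thorium.

Th-232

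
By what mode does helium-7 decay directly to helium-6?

neutron emission

ΔA = 6 − 7 = -1; ΔZ = 2 − 2 = +0.
A drops by 1 with Z unchanged — a neutron was emitted.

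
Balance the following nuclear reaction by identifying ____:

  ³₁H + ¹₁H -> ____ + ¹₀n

Conserve mass number: 3 + 1 = A + 1, so A = 3.
Conserve atomic number: 1 + 1 = Z + 0, so Z = 2.
Z = 2 is helium, so the species is ³₂He.

He-3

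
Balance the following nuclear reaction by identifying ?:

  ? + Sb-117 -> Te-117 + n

proton

Conserve mass number: A + 117 = 117 + 1, so A = 1.
Conserve atomic number: Z + 51 = 52 + 0, so Z = 1.
A = 1 and Z = 1 is H-1 — a proton.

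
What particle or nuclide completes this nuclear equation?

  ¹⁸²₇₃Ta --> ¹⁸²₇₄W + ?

beta-minus particle

Conserve mass number: 182 = 182 + A, so A = 0.
Conserve atomic number: 73 = 74 + Z, so Z = -1.
A = 0 and Z = -1 is ⁰₋₁e — a beta-minus particle.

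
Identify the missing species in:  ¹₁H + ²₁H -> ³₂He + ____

Conserve mass number: 1 + 2 = 3 + A, so A = 0.
Conserve atomic number: 1 + 1 = 2 + Z, so Z = 0.
A = 0 and Z = 0 is ⁰₀γ — a gamma ray.

gamma ray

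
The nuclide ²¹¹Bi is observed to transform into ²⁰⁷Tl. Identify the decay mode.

ΔA = 207 − 211 = -4; ΔZ = 81 − 83 = -2.
A drops by 4 and Z drops by 2 — the signature of alpha emission.

alpha decay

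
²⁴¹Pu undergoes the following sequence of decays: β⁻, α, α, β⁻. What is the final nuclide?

Start: (A, Z) = (241, 94).
After β⁻: (241, 95).
After α: (237, 93).
After α: (233, 91).
After β⁻: (233, 92).
Z = 92 is uranium.

U-233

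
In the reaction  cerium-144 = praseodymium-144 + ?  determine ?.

beta-minus particle

Conserve mass number: 144 = 144 + A, so A = 0.
Conserve atomic number: 58 = 59 + Z, so Z = -1.
A = 0 and Z = -1 is e⁻ — a beta-minus particle.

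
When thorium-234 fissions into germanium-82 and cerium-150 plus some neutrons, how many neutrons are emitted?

Conserve mass number: 234 = 82 + 150 + k, so k = 234 − 232 = 2.
Check atomic number: 90 = 32 + 58 + 0 = 90. ✓

2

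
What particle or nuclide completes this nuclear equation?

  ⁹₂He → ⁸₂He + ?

neutron

Conserve mass number: 9 = 8 + A, so A = 1.
Conserve atomic number: 2 = 2 + Z, so Z = 0.
A = 1 and Z = 0 is ¹₀n — a neutron.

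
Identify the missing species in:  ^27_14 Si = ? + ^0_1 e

Conserve mass number: 27 = A + 0, so A = 27.
Conserve atomic number: 14 = Z + 1, so Z = 13.
Z = 13 is aluminium, so the species is ^27_13 Al.

Al-27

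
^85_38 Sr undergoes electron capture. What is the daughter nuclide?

Rb-85

Electron capture: mass number changes by +0, atomic number by -1.
A: 85 = 85; Z: 38 − 1 = 37.
Z = 37 is rubidium, so the daughter is ^85_37 Rb.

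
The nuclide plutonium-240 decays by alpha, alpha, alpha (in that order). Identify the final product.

Ra-228

Start: (A, Z) = (240, 94).
After α: (236, 92).
After α: (232, 90).
After α: (228, 88).
Z = 88 is radium.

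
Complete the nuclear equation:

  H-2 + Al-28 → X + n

Si-29

Conserve mass number: 2 + 28 = A + 1, so A = 29.
Conserve atomic number: 1 + 13 = Z + 0, so Z = 14.
Z = 14 is silicon, so the species is Si-29.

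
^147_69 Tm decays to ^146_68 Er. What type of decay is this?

ΔA = 146 − 147 = -1; ΔZ = 68 − 69 = -1.
A drops by 1 and Z drops by 1 — a proton was emitted.

proton emission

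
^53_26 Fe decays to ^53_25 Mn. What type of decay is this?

beta-plus decay or electron capture

ΔA = 53 − 53 = 0; ΔZ = 25 − 26 = -1.
A is unchanged and Z drops by 1 — a proton has become a neutron (β⁺ emission or electron capture).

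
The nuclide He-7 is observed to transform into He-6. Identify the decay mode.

neutron emission

ΔA = 6 − 7 = -1; ΔZ = 2 − 2 = +0.
A drops by 1 with Z unchanged — a neutron was emitted.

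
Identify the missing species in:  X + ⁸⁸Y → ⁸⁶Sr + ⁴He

deuteron

Conserve mass number: A + 88 = 86 + 4, so A = 2.
Conserve atomic number: Z + 39 = 38 + 2, so Z = 1.
A = 2 and Z = 1 is ²H — a deuteron.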